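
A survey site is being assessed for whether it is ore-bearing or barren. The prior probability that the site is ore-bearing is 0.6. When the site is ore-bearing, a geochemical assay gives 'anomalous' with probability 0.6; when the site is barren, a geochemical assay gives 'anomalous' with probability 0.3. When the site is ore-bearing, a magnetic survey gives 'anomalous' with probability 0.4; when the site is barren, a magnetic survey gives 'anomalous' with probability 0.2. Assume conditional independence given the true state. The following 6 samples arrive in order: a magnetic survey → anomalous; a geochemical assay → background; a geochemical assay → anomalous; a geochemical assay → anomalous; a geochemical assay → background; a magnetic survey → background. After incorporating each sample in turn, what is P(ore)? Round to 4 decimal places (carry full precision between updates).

After a magnetic survey='anomalous': P(ore) = 0.4·0.6000 / (0.4·0.6000 + 0.2·0.4000) ≈ 0.7500
After a geochemical assay='background': P(ore) = 0.4·0.7500 / (0.4·0.7500 + 0.7·0.2500) ≈ 0.6316
After a geochemical assay='anomalous': P(ore) = 0.6·0.6316 / (0.6·0.6316 + 0.3·0.3684) ≈ 0.7742
After a geochemical assay='anomalous': P(ore) = 0.6·0.7742 / (0.6·0.7742 + 0.3·0.2258) ≈ 0.8727
After a geochemical assay='background': P(ore) = 0.4·0.8727 / (0.4·0.8727 + 0.7·0.1273) ≈ 0.7967
After a magnetic survey='background': P(ore) = 0.6·0.7967 / (0.6·0.7967 + 0.8·0.2033) ≈ 0.7461

0.7461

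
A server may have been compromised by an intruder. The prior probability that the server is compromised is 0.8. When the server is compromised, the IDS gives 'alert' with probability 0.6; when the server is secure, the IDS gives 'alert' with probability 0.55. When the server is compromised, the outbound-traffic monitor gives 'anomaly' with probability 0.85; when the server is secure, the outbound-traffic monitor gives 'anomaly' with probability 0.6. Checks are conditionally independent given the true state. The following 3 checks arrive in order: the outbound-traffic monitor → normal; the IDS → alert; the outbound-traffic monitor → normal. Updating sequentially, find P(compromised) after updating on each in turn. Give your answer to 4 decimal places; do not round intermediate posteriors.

0.3803

After the outbound-traffic monitor='normal': P(compromised) = 0.15·0.8000 / (0.15·0.8000 + 0.4·0.2000) ≈ 0.6000
After the IDS='alert': P(compromised) = 0.6·0.6000 / (0.6·0.6000 + 0.55·0.4000) ≈ 0.6207
After the outbound-traffic monitor='normal': P(compromised) = 0.15·0.6207 / (0.15·0.6207 + 0.4·0.3793) ≈ 0.3803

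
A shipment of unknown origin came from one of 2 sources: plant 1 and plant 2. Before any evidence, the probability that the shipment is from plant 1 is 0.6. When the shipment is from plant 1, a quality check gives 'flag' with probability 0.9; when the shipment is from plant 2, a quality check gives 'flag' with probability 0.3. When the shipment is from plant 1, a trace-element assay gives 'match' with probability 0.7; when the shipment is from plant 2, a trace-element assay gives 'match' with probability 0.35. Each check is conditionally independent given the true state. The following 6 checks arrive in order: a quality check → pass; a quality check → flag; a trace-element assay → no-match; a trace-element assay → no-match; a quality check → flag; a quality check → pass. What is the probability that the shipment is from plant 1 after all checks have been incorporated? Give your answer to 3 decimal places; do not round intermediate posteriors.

After a quality check='pass': P(plant 1) = 0.1·0.6000 / (0.1·0.6000 + 0.7·0.4000) ≈ 0.1765
After a quality check='flag': P(plant 1) = 0.9·0.1765 / (0.9·0.1765 + 0.3·0.8235) ≈ 0.3913
After a trace-element assay='no-match': P(plant 1) = 0.3·0.3913 / (0.3·0.3913 + 0.65·0.6087) ≈ 0.2288
After a trace-element assay='no-match': P(plant 1) = 0.3·0.2288 / (0.3·0.2288 + 0.65·0.7712) ≈ 0.1204
After a quality check='flag': P(plant 1) = 0.9·0.1204 / (0.9·0.1204 + 0.3·0.8796) ≈ 0.2912
After a quality check='pass': P(plant 1) = 0.1·0.2912 / (0.1·0.2912 + 0.7·0.7088) ≈ 0.0554

0.055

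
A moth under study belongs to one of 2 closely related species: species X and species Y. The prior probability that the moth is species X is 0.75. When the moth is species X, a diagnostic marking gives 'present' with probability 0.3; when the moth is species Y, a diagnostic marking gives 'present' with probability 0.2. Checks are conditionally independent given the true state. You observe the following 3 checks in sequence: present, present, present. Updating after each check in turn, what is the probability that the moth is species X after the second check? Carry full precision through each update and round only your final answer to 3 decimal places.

0.871

After 'present': P(species X) = 0.3·0.7500 / (0.3·0.7500 + 0.2·0.2500) ≈ 0.8182
After 'present': P(species X) = 0.3·0.8182 / (0.3·0.8182 + 0.2·0.1818) ≈ 0.8710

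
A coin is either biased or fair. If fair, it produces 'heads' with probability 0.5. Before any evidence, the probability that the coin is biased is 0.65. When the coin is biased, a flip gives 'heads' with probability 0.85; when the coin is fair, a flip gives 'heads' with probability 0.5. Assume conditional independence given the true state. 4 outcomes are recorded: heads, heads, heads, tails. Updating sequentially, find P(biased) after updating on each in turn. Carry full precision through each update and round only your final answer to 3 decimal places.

0.732

Each posterior becomes the prior for the next update.
After 'heads': P(biased) = 0.85·0.6500 / (0.85·0.6500 + 0.5·0.3500) ≈ 0.7595
After 'heads': P(biased) = 0.85·0.7595 / (0.85·0.7595 + 0.5·0.2405) ≈ 0.8429
After 'heads': P(biased) = 0.85·0.8429 / (0.85·0.8429 + 0.5·0.1571) ≈ 0.9012
After 'tails': P(biased) = 0.15·0.9012 / (0.15·0.9012 + 0.5·0.0988) ≈ 0.7324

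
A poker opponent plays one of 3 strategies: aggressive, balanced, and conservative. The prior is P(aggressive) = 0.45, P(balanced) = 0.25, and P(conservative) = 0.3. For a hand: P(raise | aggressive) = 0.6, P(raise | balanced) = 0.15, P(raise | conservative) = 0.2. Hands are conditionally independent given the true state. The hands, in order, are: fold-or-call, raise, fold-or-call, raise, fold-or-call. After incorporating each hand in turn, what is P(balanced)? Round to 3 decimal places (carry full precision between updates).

0.173

After 'fold-or-call': normaliser = 0.4·0.4500 + 0.85·0.2500 + 0.8·0.3000; P(aggressive) ≈ 0.2846, P(balanced) ≈ 0.3360, P(conservative) ≈ 0.3794
After 'raise': normaliser = 0.6·0.2846 + 0.15·0.3360 + 0.2·0.3794; P(aggressive) ≈ 0.5749, P(balanced) ≈ 0.1697, P(conservative) ≈ 0.2555
After 'fold-or-call': normaliser = 0.4·0.5749 + 0.85·0.1697 + 0.8·0.2555; P(aggressive) ≈ 0.3974, P(balanced) ≈ 0.2493, P(conservative) ≈ 0.3533
After 'raise': normaliser = 0.6·0.3974 + 0.15·0.2493 + 0.2·0.3533; P(aggressive) ≈ 0.6882, P(balanced) ≈ 0.1079, P(conservative) ≈ 0.2039
After 'fold-or-call': normaliser = 0.4·0.6882 + 0.85·0.1079 + 0.8·0.2039; P(aggressive) ≈ 0.5193, P(balanced) ≈ 0.1730, P(conservative) ≈ 0.3077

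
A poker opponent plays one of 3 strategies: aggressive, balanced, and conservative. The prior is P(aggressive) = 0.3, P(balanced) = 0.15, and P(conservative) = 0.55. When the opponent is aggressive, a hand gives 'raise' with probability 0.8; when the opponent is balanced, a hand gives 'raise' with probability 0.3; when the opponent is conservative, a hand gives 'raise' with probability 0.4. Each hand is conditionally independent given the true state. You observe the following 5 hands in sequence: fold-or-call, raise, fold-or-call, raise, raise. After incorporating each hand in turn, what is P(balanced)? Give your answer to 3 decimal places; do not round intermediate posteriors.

0.095

After 'fold-or-call': normaliser = 0.2·0.3000 + 0.7·0.1500 + 0.6·0.5500; P(aggressive) ≈ 0.1212, P(balanced) ≈ 0.2121, P(conservative) ≈ 0.6667
After 'raise': normaliser = 0.8·0.1212 + 0.3·0.2121 + 0.4·0.6667; P(aggressive) ≈ 0.2270, P(balanced) ≈ 0.1489, P(conservative) ≈ 0.6241
After 'fold-or-call': normaliser = 0.2·0.2270 + 0.7·0.1489 + 0.6·0.6241; P(aggressive) ≈ 0.0866, P(balanced) ≈ 0.1989, P(conservative) ≈ 0.7145
After 'raise': normaliser = 0.8·0.0866 + 0.3·0.1989 + 0.4·0.7145; P(aggressive) ≈ 0.1670, P(balanced) ≈ 0.1439, P(conservative) ≈ 0.6891
After 'raise': normaliser = 0.8·0.1670 + 0.3·0.1439 + 0.4·0.6891; P(aggressive) ≈ 0.2954, P(balanced) ≈ 0.0954, P(conservative) ≈ 0.6092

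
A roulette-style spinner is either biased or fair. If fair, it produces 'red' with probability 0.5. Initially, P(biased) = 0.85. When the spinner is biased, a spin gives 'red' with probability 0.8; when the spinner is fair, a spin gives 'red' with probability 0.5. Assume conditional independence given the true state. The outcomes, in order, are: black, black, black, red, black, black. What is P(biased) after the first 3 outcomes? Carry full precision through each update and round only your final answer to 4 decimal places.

After 'black': P(biased) = 0.2·0.8500 / (0.2·0.8500 + 0.5·0.1500) ≈ 0.6939
After 'black': P(biased) = 0.2·0.6939 / (0.2·0.6939 + 0.5·0.3061) ≈ 0.4755
After 'black': P(biased) = 0.2·0.4755 / (0.2·0.4755 + 0.5·0.5245) ≈ 0.2661

0.2661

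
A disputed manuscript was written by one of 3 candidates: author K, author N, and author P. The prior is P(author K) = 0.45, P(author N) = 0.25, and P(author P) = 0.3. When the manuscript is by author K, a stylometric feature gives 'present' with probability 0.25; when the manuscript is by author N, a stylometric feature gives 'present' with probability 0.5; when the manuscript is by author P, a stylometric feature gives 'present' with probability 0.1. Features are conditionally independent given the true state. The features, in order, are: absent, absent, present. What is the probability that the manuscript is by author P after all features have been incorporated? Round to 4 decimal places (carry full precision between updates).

After 'absent': normaliser = 0.75·0.4500 + 0.5·0.2500 + 0.9·0.3000; P(author K) ≈ 0.4608, P(author N) ≈ 0.1706, P(author P) ≈ 0.3686
After 'absent': normaliser = 0.75·0.4608 + 0.5·0.1706 + 0.9·0.3686; P(author K) ≈ 0.4531, P(author N) ≈ 0.1119, P(author P) ≈ 0.4350
After 'present': normaliser = 0.25·0.4531 + 0.5·0.1119 + 0.1·0.4350; P(author K) ≈ 0.5325, P(author N) ≈ 0.2630, P(author P) ≈ 0.2045

0.2045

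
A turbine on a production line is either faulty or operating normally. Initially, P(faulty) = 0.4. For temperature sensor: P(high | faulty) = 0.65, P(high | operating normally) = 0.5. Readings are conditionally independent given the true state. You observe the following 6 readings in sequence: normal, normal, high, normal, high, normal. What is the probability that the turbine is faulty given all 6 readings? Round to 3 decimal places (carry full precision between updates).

After 'normal': P(faulty) = 0.35·0.4000 / (0.35·0.4000 + 0.5·0.6000) ≈ 0.3182
After 'normal': P(faulty) = 0.35·0.3182 / (0.35·0.3182 + 0.5·0.6818) ≈ 0.2462
After 'high': P(faulty) = 0.65·0.2462 / (0.65·0.2462 + 0.5·0.7538) ≈ 0.2981
After 'normal': P(faulty) = 0.35·0.2981 / (0.35·0.2981 + 0.5·0.7019) ≈ 0.2291
After 'high': P(faulty) = 0.65·0.2291 / (0.65·0.2291 + 0.5·0.7709) ≈ 0.2787
After 'normal': P(faulty) = 0.35·0.2787 / (0.35·0.2787 + 0.5·0.7213) ≈ 0.2129

0.213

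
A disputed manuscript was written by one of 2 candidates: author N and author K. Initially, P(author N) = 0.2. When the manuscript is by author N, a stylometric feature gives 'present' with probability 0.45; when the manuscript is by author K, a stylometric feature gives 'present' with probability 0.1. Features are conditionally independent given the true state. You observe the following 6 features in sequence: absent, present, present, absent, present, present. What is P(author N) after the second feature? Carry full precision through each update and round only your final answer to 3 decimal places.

0.407

After 'absent': P(author N) = 0.55·0.2000 / (0.55·0.2000 + 0.9·0.8000) ≈ 0.1325
After 'present': P(author N) = 0.45·0.1325 / (0.45·0.1325 + 0.1·0.8675) ≈ 0.4074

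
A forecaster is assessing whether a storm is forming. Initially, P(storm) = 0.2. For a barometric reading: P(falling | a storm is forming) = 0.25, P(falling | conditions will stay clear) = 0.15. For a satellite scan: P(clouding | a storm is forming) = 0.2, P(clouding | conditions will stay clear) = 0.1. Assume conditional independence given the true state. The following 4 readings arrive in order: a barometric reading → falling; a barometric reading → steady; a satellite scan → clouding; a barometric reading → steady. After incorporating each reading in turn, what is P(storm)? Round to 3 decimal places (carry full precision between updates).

0.393

Each posterior becomes the prior for the next update.
After a barometric reading='falling': P(storm) = 0.25·0.2000 / (0.25·0.2000 + 0.15·0.8000) ≈ 0.2941
After a barometric reading='steady': P(storm) = 0.75·0.2941 / (0.75·0.2941 + 0.85·0.7059) ≈ 0.2688
After a satellite scan='clouding': P(storm) = 0.2·0.2688 / (0.2·0.2688 + 0.1·0.7312) ≈ 0.4237
After a barometric reading='steady': P(storm) = 0.75·0.4237 / (0.75·0.4237 + 0.85·0.5763) ≈ 0.3935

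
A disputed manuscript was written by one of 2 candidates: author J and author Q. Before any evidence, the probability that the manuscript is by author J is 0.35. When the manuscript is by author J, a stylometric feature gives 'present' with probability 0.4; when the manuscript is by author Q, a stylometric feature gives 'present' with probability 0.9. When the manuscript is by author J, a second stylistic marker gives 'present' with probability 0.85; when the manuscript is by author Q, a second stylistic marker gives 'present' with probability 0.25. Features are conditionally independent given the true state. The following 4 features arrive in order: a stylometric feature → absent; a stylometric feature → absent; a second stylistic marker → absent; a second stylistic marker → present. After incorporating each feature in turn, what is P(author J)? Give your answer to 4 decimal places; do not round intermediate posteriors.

0.9295

After a stylometric feature='absent': P(author J) = 0.6·0.3500 / (0.6·0.3500 + 0.1·0.6500) ≈ 0.7636
After a stylometric feature='absent': P(author J) = 0.6·0.7636 / (0.6·0.7636 + 0.1·0.2364) ≈ 0.9509
After a second stylistic marker='absent': P(author J) = 0.15·0.9509 / (0.15·0.9509 + 0.75·0.0491) ≈ 0.7950
After a second stylistic marker='present': P(author J) = 0.85·0.7950 / (0.85·0.7950 + 0.25·0.2050) ≈ 0.9295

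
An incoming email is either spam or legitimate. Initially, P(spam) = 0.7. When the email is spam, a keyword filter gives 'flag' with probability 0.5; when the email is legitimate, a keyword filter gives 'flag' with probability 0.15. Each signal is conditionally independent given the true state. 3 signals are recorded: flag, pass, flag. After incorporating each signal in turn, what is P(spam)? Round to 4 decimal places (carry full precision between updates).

0.9385

After 'flag': P(spam) = 0.5·0.7000 / (0.5·0.7000 + 0.15·0.3000) ≈ 0.8861
After 'pass': P(spam) = 0.5·0.8861 / (0.5·0.8861 + 0.85·0.1139) ≈ 0.8206
After 'flag': P(spam) = 0.5·0.8206 / (0.5·0.8206 + 0.15·0.1794) ≈ 0.9385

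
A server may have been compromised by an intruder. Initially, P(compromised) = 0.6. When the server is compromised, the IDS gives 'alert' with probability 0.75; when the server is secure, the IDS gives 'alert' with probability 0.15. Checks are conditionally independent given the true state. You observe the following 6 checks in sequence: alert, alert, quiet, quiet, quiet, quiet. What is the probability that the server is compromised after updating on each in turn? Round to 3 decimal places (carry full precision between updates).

Each posterior becomes the prior for the next update.
After 'alert': P(compromised) = 0.75·0.6000 / (0.75·0.6000 + 0.15·0.4000) ≈ 0.8824
After 'alert': P(compromised) = 0.75·0.8824 / (0.75·0.8824 + 0.15·0.1176) ≈ 0.9740
After 'quiet': P(compromised) = 0.25·0.9740 / (0.25·0.9740 + 0.85·0.0260) ≈ 0.9169
After 'quiet': P(compromised) = 0.25·0.9169 / (0.25·0.9169 + 0.85·0.0831) ≈ 0.7644
After 'quiet': P(compromised) = 0.25·0.7644 / (0.25·0.7644 + 0.85·0.2356) ≈ 0.4883
After 'quiet': P(compromised) = 0.25·0.4883 / (0.25·0.4883 + 0.85·0.5117) ≈ 0.2191

0.219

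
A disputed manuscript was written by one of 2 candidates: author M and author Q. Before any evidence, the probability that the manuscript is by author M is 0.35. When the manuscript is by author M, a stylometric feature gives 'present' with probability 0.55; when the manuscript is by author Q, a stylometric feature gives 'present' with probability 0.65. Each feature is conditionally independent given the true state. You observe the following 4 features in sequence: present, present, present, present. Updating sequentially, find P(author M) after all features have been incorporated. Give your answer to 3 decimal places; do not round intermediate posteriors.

Apply Bayes' rule sequentially, carrying P(author M) forward.
After 'present': P(author M) = 0.55·0.3500 / (0.55·0.3500 + 0.65·0.6500) ≈ 0.3130
After 'present': P(author M) = 0.55·0.3130 / (0.55·0.3130 + 0.65·0.6870) ≈ 0.2783
After 'present': P(author M) = 0.55·0.2783 / (0.55·0.2783 + 0.65·0.7217) ≈ 0.2460
After 'present': P(author M) = 0.55·0.2460 / (0.55·0.2460 + 0.65·0.7540) ≈ 0.2163

0.216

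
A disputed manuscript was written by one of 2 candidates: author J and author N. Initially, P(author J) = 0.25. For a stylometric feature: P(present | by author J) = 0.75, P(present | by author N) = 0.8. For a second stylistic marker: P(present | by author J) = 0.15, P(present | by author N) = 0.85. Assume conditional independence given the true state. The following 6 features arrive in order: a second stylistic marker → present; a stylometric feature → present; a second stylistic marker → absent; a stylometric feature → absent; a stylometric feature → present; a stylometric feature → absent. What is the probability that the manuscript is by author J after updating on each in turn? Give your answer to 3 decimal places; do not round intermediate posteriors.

After a second stylistic marker='present': P(author J) = 0.15·0.2500 / (0.15·0.2500 + 0.85·0.7500) ≈ 0.0556
After a stylometric feature='present': P(author J) = 0.75·0.0556 / (0.75·0.0556 + 0.8·0.9444) ≈ 0.0523
After a second stylistic marker='absent': P(author J) = 0.85·0.0523 / (0.85·0.0523 + 0.15·0.9477) ≈ 0.2381
After a stylometric feature='absent': P(author J) = 0.25·0.2381 / (0.25·0.2381 + 0.2·0.7619) ≈ 0.2809
After a stylometric feature='present': P(author J) = 0.75·0.2809 / (0.75·0.2809 + 0.8·0.7191) ≈ 0.2680
After a stylometric feature='absent': P(author J) = 0.25·0.2680 / (0.25·0.2680 + 0.2·0.7320) ≈ 0.3140

0.314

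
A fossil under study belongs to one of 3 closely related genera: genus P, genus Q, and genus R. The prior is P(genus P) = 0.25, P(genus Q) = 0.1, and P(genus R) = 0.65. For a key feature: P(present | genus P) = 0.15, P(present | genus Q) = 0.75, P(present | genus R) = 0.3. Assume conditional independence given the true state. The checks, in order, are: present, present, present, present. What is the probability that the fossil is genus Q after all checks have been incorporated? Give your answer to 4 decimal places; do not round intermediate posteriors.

0.8544

Each posterior becomes the prior for the next update.
After 'present': normaliser = 0.15·0.2500 + 0.75·0.1000 + 0.3·0.6500; P(genus P) ≈ 0.1220, P(genus Q) ≈ 0.2439, P(genus R) ≈ 0.6341
After 'present': normaliser = 0.15·0.1220 + 0.75·0.2439 + 0.3·0.6341; P(genus P) ≈ 0.0467, P(genus Q) ≈ 0.4673, P(genus R) ≈ 0.4860
After 'present': normaliser = 0.15·0.0467 + 0.75·0.4673 + 0.3·0.4860; P(genus P) ≈ 0.0139, P(genus Q) ≈ 0.6964, P(genus R) ≈ 0.2897
After 'present': normaliser = 0.15·0.0139 + 0.75·0.6964 + 0.3·0.2897; P(genus P) ≈ 0.0034, P(genus Q) ≈ 0.8544, P(genus R) ≈ 0.1422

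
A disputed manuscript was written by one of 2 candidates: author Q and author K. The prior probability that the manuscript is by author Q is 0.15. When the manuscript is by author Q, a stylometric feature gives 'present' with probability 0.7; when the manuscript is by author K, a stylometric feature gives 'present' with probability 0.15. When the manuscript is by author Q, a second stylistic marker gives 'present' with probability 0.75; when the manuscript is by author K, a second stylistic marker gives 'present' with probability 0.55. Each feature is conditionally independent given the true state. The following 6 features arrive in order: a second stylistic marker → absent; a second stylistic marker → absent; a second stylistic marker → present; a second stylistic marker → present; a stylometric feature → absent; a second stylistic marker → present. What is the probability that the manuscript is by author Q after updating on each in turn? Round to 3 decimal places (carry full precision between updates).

0.046

After a second stylistic marker='absent': P(author Q) = 0.25·0.1500 / (0.25·0.1500 + 0.45·0.8500) ≈ 0.0893
After a second stylistic marker='absent': P(author Q) = 0.25·0.0893 / (0.25·0.0893 + 0.45·0.9107) ≈ 0.0517
After a second stylistic marker='present': P(author Q) = 0.75·0.0517 / (0.75·0.0517 + 0.55·0.9483) ≈ 0.0691
After a second stylistic marker='present': P(author Q) = 0.75·0.0691 / (0.75·0.0691 + 0.55·0.9309) ≈ 0.0920
After a stylometric feature='absent': P(author Q) = 0.3·0.0920 / (0.3·0.0920 + 0.85·0.9080) ≈ 0.0345
After a second stylistic marker='present': P(author Q) = 0.75·0.0345 / (0.75·0.0345 + 0.55·0.9655) ≈ 0.0465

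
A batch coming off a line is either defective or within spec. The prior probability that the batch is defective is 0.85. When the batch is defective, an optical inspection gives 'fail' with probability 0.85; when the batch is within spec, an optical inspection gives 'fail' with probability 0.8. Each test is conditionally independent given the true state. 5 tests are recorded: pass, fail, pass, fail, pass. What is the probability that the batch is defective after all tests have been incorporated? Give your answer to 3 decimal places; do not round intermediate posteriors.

After 'pass': P(defective) = 0.15·0.8500 / (0.15·0.8500 + 0.2·0.1500) ≈ 0.8095
After 'fail': P(defective) = 0.85·0.8095 / (0.85·0.8095 + 0.8·0.1905) ≈ 0.8187
After 'pass': P(defective) = 0.15·0.8187 / (0.15·0.8187 + 0.2·0.1813) ≈ 0.7720
After 'fail': P(defective) = 0.85·0.7720 / (0.85·0.7720 + 0.8·0.2280) ≈ 0.7825
After 'pass': P(defective) = 0.15·0.7825 / (0.15·0.7825 + 0.2·0.2175) ≈ 0.7296

0.730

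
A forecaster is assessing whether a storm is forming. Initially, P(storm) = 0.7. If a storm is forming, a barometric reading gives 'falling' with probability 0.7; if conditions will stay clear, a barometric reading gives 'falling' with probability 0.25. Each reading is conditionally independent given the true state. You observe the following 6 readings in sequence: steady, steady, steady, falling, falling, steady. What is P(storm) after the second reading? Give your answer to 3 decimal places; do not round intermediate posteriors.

0.272

Each posterior becomes the prior for the next update.
After 'steady': P(storm) = 0.3·0.7000 / (0.3·0.7000 + 0.75·0.3000) ≈ 0.4828
After 'steady': P(storm) = 0.3·0.4828 / (0.3·0.4828 + 0.75·0.5172) ≈ 0.2718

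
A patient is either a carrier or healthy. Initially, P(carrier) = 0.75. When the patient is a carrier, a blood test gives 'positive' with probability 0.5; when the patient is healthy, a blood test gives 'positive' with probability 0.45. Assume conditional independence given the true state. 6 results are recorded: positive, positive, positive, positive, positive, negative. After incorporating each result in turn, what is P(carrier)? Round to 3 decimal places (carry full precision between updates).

0.822

After 'positive': P(carrier) = 0.5·0.7500 / (0.5·0.7500 + 0.45·0.2500) ≈ 0.7692
After 'positive': P(carrier) = 0.5·0.7692 / (0.5·0.7692 + 0.45·0.2308) ≈ 0.7874
After 'positive': P(carrier) = 0.5·0.7874 / (0.5·0.7874 + 0.45·0.2126) ≈ 0.8045
After 'positive': P(carrier) = 0.5·0.8045 / (0.5·0.8045 + 0.45·0.1955) ≈ 0.8205
After 'positive': P(carrier) = 0.5·0.8205 / (0.5·0.8205 + 0.45·0.1795) ≈ 0.8355
After 'negative': P(carrier) = 0.5·0.8355 / (0.5·0.8355 + 0.55·0.1645) ≈ 0.8220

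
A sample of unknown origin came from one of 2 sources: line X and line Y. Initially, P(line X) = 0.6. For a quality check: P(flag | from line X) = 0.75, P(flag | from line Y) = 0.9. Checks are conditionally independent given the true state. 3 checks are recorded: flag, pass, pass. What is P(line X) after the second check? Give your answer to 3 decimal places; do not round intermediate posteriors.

After 'flag': P(line X) = 0.75·0.6000 / (0.75·0.6000 + 0.9·0.4000) ≈ 0.5556
After 'pass': P(line X) = 0.25·0.5556 / (0.25·0.5556 + 0.1·0.4444) ≈ 0.7576

0.758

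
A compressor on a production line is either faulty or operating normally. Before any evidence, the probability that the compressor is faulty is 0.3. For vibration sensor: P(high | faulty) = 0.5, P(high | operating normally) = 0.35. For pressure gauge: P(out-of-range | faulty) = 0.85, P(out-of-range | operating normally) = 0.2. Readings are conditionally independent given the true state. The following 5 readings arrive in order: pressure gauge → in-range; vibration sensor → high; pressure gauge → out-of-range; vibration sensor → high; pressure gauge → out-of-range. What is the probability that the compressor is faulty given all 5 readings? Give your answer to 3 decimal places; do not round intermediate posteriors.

0.748

Apply Bayes' rule sequentially, carrying P(faulty) forward.
After pressure gauge='in-range': P(faulty) = 0.15·0.3000 / (0.15·0.3000 + 0.8·0.7000) ≈ 0.0744
After vibration sensor='high': P(faulty) = 0.5·0.0744 / (0.5·0.0744 + 0.35·0.9256) ≈ 0.1030
After pressure gauge='out-of-range': P(faulty) = 0.85·0.1030 / (0.85·0.1030 + 0.2·0.8970) ≈ 0.3279
After vibration sensor='high': P(faulty) = 0.5·0.3279 / (0.5·0.3279 + 0.35·0.6721) ≈ 0.4107
After pressure gauge='out-of-range': P(faulty) = 0.85·0.4107 / (0.85·0.4107 + 0.2·0.5893) ≈ 0.7476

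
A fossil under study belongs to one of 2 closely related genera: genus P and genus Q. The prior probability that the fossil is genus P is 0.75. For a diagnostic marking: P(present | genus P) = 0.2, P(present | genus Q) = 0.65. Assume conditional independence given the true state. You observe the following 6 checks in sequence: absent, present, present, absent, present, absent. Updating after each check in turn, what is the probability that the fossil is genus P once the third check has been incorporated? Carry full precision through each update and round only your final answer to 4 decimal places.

After 'absent': P(genus P) = 0.8·0.7500 / (0.8·0.7500 + 0.35·0.2500) ≈ 0.8727
After 'present': P(genus P) = 0.2·0.8727 / (0.2·0.8727 + 0.65·0.1273) ≈ 0.6784
After 'present': P(genus P) = 0.2·0.6784 / (0.2·0.6784 + 0.65·0.3216) ≈ 0.3936

0.3936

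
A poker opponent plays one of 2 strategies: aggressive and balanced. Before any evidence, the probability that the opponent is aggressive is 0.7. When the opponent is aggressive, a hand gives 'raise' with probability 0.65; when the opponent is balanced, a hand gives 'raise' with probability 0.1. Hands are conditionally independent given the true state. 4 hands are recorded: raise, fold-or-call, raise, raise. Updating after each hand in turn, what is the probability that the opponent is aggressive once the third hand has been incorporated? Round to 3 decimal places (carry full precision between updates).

Each posterior becomes the prior for the next update.
After 'raise': P(aggressive) = 0.65·0.7000 / (0.65·0.7000 + 0.1·0.3000) ≈ 0.9381
After 'fold-or-call': P(aggressive) = 0.35·0.9381 / (0.35·0.9381 + 0.9·0.0619) ≈ 0.8550
After 'raise': P(aggressive) = 0.65·0.8550 / (0.65·0.8550 + 0.1·0.1450) ≈ 0.9746

0.975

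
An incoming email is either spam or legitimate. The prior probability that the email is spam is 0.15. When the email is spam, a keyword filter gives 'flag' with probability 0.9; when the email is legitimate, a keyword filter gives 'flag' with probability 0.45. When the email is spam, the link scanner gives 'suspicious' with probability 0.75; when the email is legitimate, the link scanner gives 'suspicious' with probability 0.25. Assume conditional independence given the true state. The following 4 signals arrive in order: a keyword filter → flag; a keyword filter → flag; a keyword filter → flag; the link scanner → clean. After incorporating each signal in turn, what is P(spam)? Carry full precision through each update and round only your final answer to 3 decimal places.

0.320

Apply Bayes' rule sequentially, carrying P(spam) forward.
After a keyword filter='flag': P(spam) = 0.9·0.1500 / (0.9·0.1500 + 0.45·0.8500) ≈ 0.2609
After a keyword filter='flag': P(spam) = 0.9·0.2609 / (0.9·0.2609 + 0.45·0.7391) ≈ 0.4138
After a keyword filter='flag': P(spam) = 0.9·0.4138 / (0.9·0.4138 + 0.45·0.5862) ≈ 0.5854
After the link scanner='clean': P(spam) = 0.25·0.5854 / (0.25·0.5854 + 0.75·0.4146) ≈ 0.3200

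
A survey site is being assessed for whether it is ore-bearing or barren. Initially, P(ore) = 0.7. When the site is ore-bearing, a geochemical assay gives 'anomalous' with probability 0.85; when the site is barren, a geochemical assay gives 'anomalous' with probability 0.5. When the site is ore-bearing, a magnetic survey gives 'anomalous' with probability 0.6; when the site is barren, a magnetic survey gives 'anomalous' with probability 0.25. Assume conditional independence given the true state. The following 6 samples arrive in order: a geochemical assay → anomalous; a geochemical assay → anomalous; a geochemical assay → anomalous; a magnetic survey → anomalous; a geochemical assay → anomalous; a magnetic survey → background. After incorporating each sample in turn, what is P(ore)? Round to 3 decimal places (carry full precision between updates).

0.961

After a geochemical assay='anomalous': P(ore) = 0.85·0.7000 / (0.85·0.7000 + 0.5·0.3000) ≈ 0.7987
After a geochemical assay='anomalous': P(ore) = 0.85·0.7987 / (0.85·0.7987 + 0.5·0.2013) ≈ 0.8709
After a geochemical assay='anomalous': P(ore) = 0.85·0.8709 / (0.85·0.8709 + 0.5·0.1291) ≈ 0.9198
After a magnetic survey='anomalous': P(ore) = 0.6·0.9198 / (0.6·0.9198 + 0.25·0.0802) ≈ 0.9649
After a geochemical assay='anomalous': P(ore) = 0.85·0.9649 / (0.85·0.9649 + 0.5·0.0351) ≈ 0.9791
After a magnetic survey='background': P(ore) = 0.4·0.9791 / (0.4·0.9791 + 0.75·0.0209) ≈ 0.9615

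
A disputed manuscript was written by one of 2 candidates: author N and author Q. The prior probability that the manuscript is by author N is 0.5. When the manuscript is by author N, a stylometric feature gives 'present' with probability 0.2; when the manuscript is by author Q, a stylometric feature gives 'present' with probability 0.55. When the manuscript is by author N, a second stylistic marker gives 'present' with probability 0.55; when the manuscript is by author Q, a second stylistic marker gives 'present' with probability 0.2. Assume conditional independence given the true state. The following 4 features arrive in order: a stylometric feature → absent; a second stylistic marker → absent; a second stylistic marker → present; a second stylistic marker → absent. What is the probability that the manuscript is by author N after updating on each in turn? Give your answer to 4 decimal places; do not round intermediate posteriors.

After a stylometric feature='absent': P(author N) = 0.8·0.5000 / (0.8·0.5000 + 0.45·0.5000) ≈ 0.6400
After a second stylistic marker='absent': P(author N) = 0.45·0.6400 / (0.45·0.6400 + 0.8·0.3600) ≈ 0.5000
After a second stylistic marker='present': P(author N) = 0.55·0.5000 / (0.55·0.5000 + 0.2·0.5000) ≈ 0.7333
After a second stylistic marker='absent': P(author N) = 0.45·0.7333 / (0.45·0.7333 + 0.8·0.2667) ≈ 0.6074

0.6074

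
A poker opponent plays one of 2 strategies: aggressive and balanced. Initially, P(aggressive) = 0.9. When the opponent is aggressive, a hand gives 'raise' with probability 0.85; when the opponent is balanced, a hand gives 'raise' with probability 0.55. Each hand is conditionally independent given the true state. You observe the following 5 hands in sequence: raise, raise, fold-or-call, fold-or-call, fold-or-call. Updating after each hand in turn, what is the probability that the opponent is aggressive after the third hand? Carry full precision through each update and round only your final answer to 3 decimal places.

After 'raise': P(aggressive) = 0.85·0.9000 / (0.85·0.9000 + 0.55·0.1000) ≈ 0.9329
After 'raise': P(aggressive) = 0.85·0.9329 / (0.85·0.9329 + 0.55·0.0671) ≈ 0.9555
After 'fold-or-call': P(aggressive) = 0.15·0.9555 / (0.15·0.9555 + 0.45·0.0445) ≈ 0.8775

0.878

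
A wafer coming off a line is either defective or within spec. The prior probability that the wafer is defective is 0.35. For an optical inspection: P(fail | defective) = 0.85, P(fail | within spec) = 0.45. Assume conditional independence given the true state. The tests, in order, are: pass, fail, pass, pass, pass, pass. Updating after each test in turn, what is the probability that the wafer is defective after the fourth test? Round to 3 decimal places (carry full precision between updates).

After 'pass': P(defective) = 0.15·0.3500 / (0.15·0.3500 + 0.55·0.6500) ≈ 0.1280
After 'fail': P(defective) = 0.85·0.1280 / (0.85·0.1280 + 0.45·0.8720) ≈ 0.2172
After 'pass': P(defective) = 0.15·0.2172 / (0.15·0.2172 + 0.55·0.7828) ≈ 0.0703
After 'pass': P(defective) = 0.15·0.0703 / (0.15·0.0703 + 0.55·0.9297) ≈ 0.0202

0.020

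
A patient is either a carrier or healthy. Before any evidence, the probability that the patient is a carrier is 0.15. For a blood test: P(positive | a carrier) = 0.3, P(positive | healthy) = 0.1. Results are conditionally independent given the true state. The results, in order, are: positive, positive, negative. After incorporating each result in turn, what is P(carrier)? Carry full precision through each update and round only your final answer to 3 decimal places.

0.553

After 'positive': P(carrier) = 0.3·0.1500 / (0.3·0.1500 + 0.1·0.8500) ≈ 0.3462
After 'positive': P(carrier) = 0.3·0.3462 / (0.3·0.3462 + 0.1·0.6538) ≈ 0.6136
After 'negative': P(carrier) = 0.7·0.6136 / (0.7·0.6136 + 0.9·0.3864) ≈ 0.5526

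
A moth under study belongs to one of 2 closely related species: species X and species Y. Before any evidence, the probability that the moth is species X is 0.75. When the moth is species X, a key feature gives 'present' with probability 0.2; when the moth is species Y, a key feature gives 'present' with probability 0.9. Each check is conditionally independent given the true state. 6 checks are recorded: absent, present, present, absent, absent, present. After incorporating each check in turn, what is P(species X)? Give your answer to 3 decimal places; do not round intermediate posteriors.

After 'absent': P(species X) = 0.8·0.7500 / (0.8·0.7500 + 0.1·0.2500) ≈ 0.9600
After 'present': P(species X) = 0.2·0.9600 / (0.2·0.9600 + 0.9·0.0400) ≈ 0.8421
After 'present': P(species X) = 0.2·0.8421 / (0.2·0.8421 + 0.9·0.1579) ≈ 0.5424
After 'absent': P(species X) = 0.8·0.5424 / (0.8·0.5424 + 0.1·0.4576) ≈ 0.9046
After 'absent': P(species X) = 0.8·0.9046 / (0.8·0.9046 + 0.1·0.0954) ≈ 0.9870
After 'present': P(species X) = 0.2·0.9870 / (0.2·0.9870 + 0.9·0.0130) ≈ 0.9440

0.944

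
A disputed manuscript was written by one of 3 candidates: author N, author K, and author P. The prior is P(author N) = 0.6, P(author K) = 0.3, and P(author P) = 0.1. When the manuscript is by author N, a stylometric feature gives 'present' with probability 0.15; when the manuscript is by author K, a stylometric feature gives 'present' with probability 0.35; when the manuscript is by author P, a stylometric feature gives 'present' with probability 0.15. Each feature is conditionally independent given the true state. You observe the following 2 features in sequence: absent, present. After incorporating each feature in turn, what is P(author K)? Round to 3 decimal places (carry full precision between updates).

After 'absent': normaliser = 0.85·0.6000 + 0.65·0.3000 + 0.85·0.1000; P(author N) ≈ 0.6456, P(author K) ≈ 0.2468, P(author P) ≈ 0.1076
After 'present': normaliser = 0.15·0.6456 + 0.35·0.2468 + 0.15·0.1076; P(author N) ≈ 0.4857, P(author K) ≈ 0.4333, P(author P) ≈ 0.0810

0.433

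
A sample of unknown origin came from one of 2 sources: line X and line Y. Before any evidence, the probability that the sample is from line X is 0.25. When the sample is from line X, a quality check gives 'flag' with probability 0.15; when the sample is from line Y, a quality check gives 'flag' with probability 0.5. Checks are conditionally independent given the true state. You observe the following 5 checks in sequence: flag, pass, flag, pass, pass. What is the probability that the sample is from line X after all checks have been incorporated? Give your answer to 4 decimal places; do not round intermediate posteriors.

After 'flag': P(line X) = 0.15·0.2500 / (0.15·0.2500 + 0.5·0.7500) ≈ 0.0909
After 'pass': P(line X) = 0.85·0.0909 / (0.85·0.0909 + 0.5·0.9091) ≈ 0.1453
After 'flag': P(line X) = 0.15·0.1453 / (0.15·0.1453 + 0.5·0.8547) ≈ 0.0485
After 'pass': P(line X) = 0.85·0.0485 / (0.85·0.0485 + 0.5·0.9515) ≈ 0.0798
After 'pass': P(line X) = 0.85·0.0798 / (0.85·0.0798 + 0.5·0.9202) ≈ 0.1285

0.1285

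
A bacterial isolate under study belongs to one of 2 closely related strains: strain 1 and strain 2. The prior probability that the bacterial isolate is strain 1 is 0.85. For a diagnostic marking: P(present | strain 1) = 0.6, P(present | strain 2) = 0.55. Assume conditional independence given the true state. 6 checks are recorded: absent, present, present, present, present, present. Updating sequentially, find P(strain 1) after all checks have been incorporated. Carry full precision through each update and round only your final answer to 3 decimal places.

After 'absent': P(strain 1) = 0.4·0.8500 / (0.4·0.8500 + 0.45·0.1500) ≈ 0.8344
After 'present': P(strain 1) = 0.6·0.8344 / (0.6·0.8344 + 0.55·0.1656) ≈ 0.8460
After 'present': P(strain 1) = 0.6·0.8460 / (0.6·0.8460 + 0.55·0.1540) ≈ 0.8570
After 'present': P(strain 1) = 0.6·0.8570 / (0.6·0.8570 + 0.55·0.1430) ≈ 0.8674
After 'present': P(strain 1) = 0.6·0.8674 / (0.6·0.8674 + 0.55·0.1326) ≈ 0.8771
After 'present': P(strain 1) = 0.6·0.8771 / (0.6·0.8771 + 0.55·0.1229) ≈ 0.8861

0.886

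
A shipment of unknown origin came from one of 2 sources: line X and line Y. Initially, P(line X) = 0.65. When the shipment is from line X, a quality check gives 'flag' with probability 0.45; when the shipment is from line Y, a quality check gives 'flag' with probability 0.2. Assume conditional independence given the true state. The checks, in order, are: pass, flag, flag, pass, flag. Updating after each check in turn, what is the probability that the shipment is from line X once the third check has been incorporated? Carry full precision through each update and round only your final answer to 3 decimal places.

0.866

After 'pass': P(line X) = 0.55·0.6500 / (0.55·0.6500 + 0.8·0.3500) ≈ 0.5608
After 'flag': P(line X) = 0.45·0.5608 / (0.45·0.5608 + 0.2·0.4392) ≈ 0.7418
After 'flag': P(line X) = 0.45·0.7418 / (0.45·0.7418 + 0.2·0.2582) ≈ 0.8660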